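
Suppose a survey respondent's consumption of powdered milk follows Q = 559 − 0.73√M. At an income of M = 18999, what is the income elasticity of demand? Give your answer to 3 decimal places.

-0.110

At M = 18999: Q = 458.379.
dQ/dM = -0.73/(2√M) = -0.00264806 at this income.
η = (dQ/dM)·(M/Q) = -0.00264806 × (18999/458.379) = -0.110.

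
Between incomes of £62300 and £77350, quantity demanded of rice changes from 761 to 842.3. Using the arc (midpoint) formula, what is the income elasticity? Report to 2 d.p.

ΔQ = 842.3 − 761 = 81.3; midpoint Q̄ = (761 + 842.3)/2 = 801.65.
ΔI = 77350 − 62300 = 15050; midpoint Ī = (62300 + 77350)/2 = 69825.
η = (ΔQ/Q̄) ÷ (ΔI/Ī) = (81.3/801.65) ÷ (15050/69825) = 0.47.

0.47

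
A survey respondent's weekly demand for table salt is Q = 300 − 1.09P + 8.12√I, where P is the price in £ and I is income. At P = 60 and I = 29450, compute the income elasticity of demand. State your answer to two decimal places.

At P = 60, I = 29450: Q = 1628.073.
Holding P constant, ∂Q/∂I = 8.12/(2√I) = 0.0236583.
η_I = (∂Q/∂I)·(I/Q) = 0.0236583 × (29450/1628.073) = 0.43.

0.43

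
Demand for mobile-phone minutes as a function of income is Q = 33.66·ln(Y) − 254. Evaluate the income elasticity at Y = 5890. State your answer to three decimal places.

At Y = 5890: Q = 38.203.
dQ/dY = 33.66/Y = 0.00571477 at this income.
η = (dQ/dY)·(Y/Q) = 0.00571477 × (5890/38.203) = 0.881.

0.881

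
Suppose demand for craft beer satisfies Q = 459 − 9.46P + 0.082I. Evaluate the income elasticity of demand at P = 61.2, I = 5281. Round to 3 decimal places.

1.383

At P = 61.2, I = 5281: Q = 313.090.
Holding P constant, ∂Q/∂I = 0.082.
η_I = (∂Q/∂I)·(I/Q) = 0.082 × (5281/313.090) = 1.383.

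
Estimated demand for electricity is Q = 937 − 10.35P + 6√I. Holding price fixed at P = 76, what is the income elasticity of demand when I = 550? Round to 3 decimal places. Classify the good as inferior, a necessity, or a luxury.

At P = 76, I = 550: Q = 291.112.
Holding P constant, ∂Q/∂I = 6/(2√I) = 0.12792.
η_I = (∂Q/∂I)·(I/Q) = 0.12792 × (550/291.112) = 0.242.
Since 0 < η < 1, this is a necessity.

0.242 (necessity)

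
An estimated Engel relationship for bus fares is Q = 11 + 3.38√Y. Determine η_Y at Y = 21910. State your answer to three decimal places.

At Y = 21910: Q = 511.309.
dQ/dY = 3.38/(2√Y) = 0.0114174 at this income.
η = (dQ/dY)·(Y/Q) = 0.0114174 × (21910/511.309) = 0.489.

0.489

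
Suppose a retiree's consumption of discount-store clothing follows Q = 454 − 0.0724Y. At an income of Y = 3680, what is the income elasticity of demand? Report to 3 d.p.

At Y = 3680: Q = 187.568.
dQ/dY = −0.0724.
η = (dQ/dY)·(Y/Q) = -0.0724 × (3680/187.568) = -1.420.

-1.420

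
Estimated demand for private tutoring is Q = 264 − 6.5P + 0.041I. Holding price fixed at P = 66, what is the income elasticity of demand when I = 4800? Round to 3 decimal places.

At P = 66, I = 4800: Q = 31.800.
Holding P constant, ∂Q/∂I = 0.041.
η_I = (∂Q/∂I)·(I/Q) = 0.041 × (4800/31.800) = 6.189.

6.189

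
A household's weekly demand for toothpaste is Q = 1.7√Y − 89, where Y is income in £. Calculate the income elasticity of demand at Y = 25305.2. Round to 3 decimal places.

0.745

At Y = 25305.2: Q = 181.429.
dQ/dY = 1.7/(2√Y) = 0.00534336 at this income.
η = (dQ/dY)·(Y/Q) = 0.00534336 × (25305.2/181.429) = 0.745.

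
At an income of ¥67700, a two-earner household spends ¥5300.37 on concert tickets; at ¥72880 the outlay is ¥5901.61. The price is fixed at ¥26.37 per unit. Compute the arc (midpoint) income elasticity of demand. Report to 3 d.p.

With a constant price, Q₁ = 5300.37/26.37 = 201.000 and Q₂ = 5901.61/26.37 = 223.800 (equivalently, work directly with expenditure since P cancels).
Midpoint %ΔQ = (5901.61 − 5300.37)/5600.99 = 0.10735; midpoint %ΔI = (72880 − 67700)/70290 = 0.07369.
η = 0.10735 / 0.07369 = 1.457.

1.457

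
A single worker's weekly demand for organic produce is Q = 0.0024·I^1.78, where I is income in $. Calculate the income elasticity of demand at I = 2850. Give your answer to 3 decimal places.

For Q = A·I^β the income elasticity is constant and equal to β.
Here β = 1.78, so η = 1.780.

1.780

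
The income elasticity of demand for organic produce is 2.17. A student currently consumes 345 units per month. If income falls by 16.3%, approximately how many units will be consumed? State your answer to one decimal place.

%ΔQ ≈ η × %ΔI = 2.17 × (-16.3%) = -35.371%.
New Q ≈ 345 × (1 − 0.35371) = 223.0.

223.0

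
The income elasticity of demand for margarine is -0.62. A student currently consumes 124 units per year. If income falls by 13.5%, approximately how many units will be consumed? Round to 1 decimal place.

%ΔQ ≈ η × %ΔI = -0.62 × (-13.5%) = 8.37%.
New Q ≈ 124 × (1 + 0.0837) = 134.4.

134.4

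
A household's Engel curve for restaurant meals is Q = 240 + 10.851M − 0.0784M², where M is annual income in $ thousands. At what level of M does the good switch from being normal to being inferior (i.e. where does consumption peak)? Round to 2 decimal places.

dQ/dM = 10.851 − 0.1568M.
The good is inferior where dQ/dM < 0. Setting dQ/dM = 0 gives M = 10.851 / 0.1568 = 69.20.

69.20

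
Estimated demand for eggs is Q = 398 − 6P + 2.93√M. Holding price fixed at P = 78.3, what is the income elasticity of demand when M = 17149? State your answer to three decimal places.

0.615

At P = 78.3, M = 17149: Q = 311.896.
Holding P constant, ∂Q/∂M = 2.93/(2√M) = 0.0111871.
η_M = (∂Q/∂M)·(M/Q) = 0.0111871 × (17149/311.896) = 0.615.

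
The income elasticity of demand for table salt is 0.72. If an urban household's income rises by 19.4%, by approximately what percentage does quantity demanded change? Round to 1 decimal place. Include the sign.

%ΔQ ≈ η × %ΔI = 0.72 × 19.4% = 14.0%.

14.0%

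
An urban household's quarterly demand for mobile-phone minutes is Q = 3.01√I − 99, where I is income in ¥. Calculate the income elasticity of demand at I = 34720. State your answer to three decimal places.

At I = 34720: Q = 461.862.
dQ/dI = 3.01/(2√I) = 0.00807694 at this income.
η = (dQ/dI)·(I/Q) = 0.00807694 × (34720/461.862) = 0.607.

0.607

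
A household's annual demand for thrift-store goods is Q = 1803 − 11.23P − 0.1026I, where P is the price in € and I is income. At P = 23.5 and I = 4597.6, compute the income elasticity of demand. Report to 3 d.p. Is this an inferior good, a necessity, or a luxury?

At P = 23.5, I = 4597.6: Q = 1067.381.
Holding P constant, ∂Q/∂I = −0.1026.
η_I = (∂Q/∂I)·(I/Q) = -0.1026 × (4597.6/1067.381) = -0.442.
Since η < 0, this is an inferior good.

-0.442 (inferior good)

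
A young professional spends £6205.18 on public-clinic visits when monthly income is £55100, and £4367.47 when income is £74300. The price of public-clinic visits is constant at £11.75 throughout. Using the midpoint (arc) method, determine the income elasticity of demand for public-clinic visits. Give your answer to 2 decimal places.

With a constant price, Q₁ = 6205.18/11.75 = 528.100 and Q₂ = 4367.47/11.75 = 371.700 (equivalently, work directly with expenditure since P cancels).
Midpoint %ΔQ = (4367.47 − 6205.18)/5286.33 = -0.34763; midpoint %ΔI = (74300 − 55100)/64700 = 0.29675.
η = -0.34763 / 0.29675 = -1.17.

-1.17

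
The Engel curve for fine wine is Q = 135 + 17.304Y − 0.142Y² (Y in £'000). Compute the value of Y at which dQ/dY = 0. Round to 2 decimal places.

60.93

dQ/dY = 17.304 − 0.284Y.
The good is inferior where dQ/dY < 0. Setting dQ/dY = 0 gives Y = 17.304 / 0.284 = 60.93.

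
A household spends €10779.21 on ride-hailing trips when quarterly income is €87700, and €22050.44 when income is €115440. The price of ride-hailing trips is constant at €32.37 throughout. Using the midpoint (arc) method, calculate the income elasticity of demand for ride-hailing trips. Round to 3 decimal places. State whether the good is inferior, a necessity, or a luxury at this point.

With a constant price, Q₁ = 10779.21/32.37 = 333.000 and Q₂ = 22050.44/32.37 = 681.200 (equivalently, work directly with expenditure since P cancels).
Midpoint %ΔQ = (22050.44 − 10779.21)/16414.82 = 0.68665; midpoint %ΔI = (115440 − 87700)/101570 = 0.27311.
η = 0.68665 / 0.27311 = 2.514.
η > 1 ⇒ luxury.

2.514 (luxury)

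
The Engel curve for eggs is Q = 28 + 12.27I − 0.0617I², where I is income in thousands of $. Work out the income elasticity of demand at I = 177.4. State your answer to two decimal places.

At I = 177.4: Q = 262.9521.
dQ/dI = 12.27 − 0.1234I = -9.62116.
η = (dQ/dI)·(I/Q) = -9.62116 × (177.4/262.9521) = -6.49.

-6.49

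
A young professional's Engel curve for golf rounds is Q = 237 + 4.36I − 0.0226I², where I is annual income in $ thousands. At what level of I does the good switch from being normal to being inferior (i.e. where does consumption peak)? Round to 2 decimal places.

dQ/dI = 4.36 − 0.0452I.
The good is inferior where dQ/dI < 0. Setting dQ/dI = 0 gives I = 4.36 / 0.0452 = 96.46.

96.46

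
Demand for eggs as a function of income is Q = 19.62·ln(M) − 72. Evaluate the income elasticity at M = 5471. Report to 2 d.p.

0.20

At M = 5471: Q = 96.874.
dQ/dM = 19.62/M = 0.00358618 at this income.
η = (dQ/dM)·(M/Q) = 0.00358618 × (5471/96.874) = 0.20.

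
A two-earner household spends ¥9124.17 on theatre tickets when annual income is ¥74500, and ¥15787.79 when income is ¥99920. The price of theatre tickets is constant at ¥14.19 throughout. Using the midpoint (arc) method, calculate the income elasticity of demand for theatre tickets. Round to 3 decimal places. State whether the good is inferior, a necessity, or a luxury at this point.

With a constant price, Q₁ = 9124.17/14.19 = 643.000 and Q₂ = 15787.79/14.19 = 1112.600 (equivalently, work directly with expenditure since P cancels).
Midpoint %ΔQ = (15787.79 − 9124.17)/12455.98 = 0.53497; midpoint %ΔI = (99920 − 74500)/87210 = 0.29148.
η = 0.53497 / 0.29148 = 1.835.
η > 1 ⇒ luxury.

1.835 (luxury)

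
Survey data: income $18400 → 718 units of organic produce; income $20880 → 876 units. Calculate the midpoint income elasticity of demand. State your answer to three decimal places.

ΔQ = 876 − 718 = 158; midpoint Q̄ = (718 + 876)/2 = 797.
ΔI = 20880 − 18400 = 2480; midpoint Ī = (18400 + 20880)/2 = 19640.
η = (ΔQ/Q̄) ÷ (ΔI/Ī) = (158/797) ÷ (2480/19640) = 1.570.

1.570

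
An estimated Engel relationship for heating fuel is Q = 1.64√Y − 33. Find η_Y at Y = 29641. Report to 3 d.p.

0.566

At Y = 29641: Q = 249.352.
dQ/dY = 1.64/(2√Y) = 0.00476286 at this income.
η = (dQ/dY)·(Y/Q) = 0.00476286 × (29641/249.352) = 0.566.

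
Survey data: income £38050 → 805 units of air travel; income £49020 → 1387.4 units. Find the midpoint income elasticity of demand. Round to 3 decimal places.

ΔQ = 1387.4 − 805 = 582.4; midpoint Q̄ = (805 + 1387.4)/2 = 1096.2.
ΔI = 49020 − 38050 = 10970; midpoint Ī = (38050 + 49020)/2 = 43535.
η = (ΔQ/Q̄) ÷ (ΔI/Ī) = (582.4/1096.2) ÷ (10970/43535) = 2.108.

2.108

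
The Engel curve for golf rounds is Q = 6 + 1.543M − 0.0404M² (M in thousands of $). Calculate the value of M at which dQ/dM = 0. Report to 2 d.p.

19.10

dQ/dM = 1.543 − 0.0808M.
The good is inferior where dQ/dM < 0. Setting dQ/dM = 0 gives M = 1.543 / 0.0808 = 19.10.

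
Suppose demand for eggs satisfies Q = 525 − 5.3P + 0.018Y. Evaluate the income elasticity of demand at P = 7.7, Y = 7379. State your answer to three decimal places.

At P = 7.7, Y = 7379: Q = 617.012.
Holding P constant, ∂Q/∂Y = 0.018.
η_Y = (∂Q/∂Y)·(Y/Q) = 0.018 × (7379/617.012) = 0.215.

0.215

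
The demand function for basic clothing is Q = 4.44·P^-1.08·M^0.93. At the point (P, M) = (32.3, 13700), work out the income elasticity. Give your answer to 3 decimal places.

0.930

For a multiplicative demand Q = A·P^α·M^β, the income elasticity is β everywhere.
Here β = 0.93, so η = 0.930.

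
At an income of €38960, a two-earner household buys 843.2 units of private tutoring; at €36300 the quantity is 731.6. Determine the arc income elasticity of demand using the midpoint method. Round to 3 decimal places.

2.005

ΔQ = 731.6 − 843.2 = -111.6; midpoint Q̄ = (843.2 + 731.6)/2 = 787.4.
ΔI = 36300 − 38960 = -2660; midpoint Ī = (38960 + 36300)/2 = 37630.
η = (ΔQ/Q̄) ÷ (ΔI/Ī) = (-111.6/787.4) ÷ (-2660/37630) = 2.005.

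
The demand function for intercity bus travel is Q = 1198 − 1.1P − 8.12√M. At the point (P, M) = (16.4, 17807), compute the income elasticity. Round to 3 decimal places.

-5.620

At P = 16.4, M = 17807: Q = 96.404.
Holding P constant, ∂Q/∂M = -8.12/(2√M) = -0.030425.
η_M = (∂Q/∂M)·(M/Q) = -0.030425 × (17807/96.404) = -5.620.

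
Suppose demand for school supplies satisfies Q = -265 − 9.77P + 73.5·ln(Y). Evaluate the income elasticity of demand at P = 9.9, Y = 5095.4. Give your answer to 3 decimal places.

0.277

At P = 9.9, Y = 5095.4: Q = 265.680.
Holding P constant, ∂Q/∂Y = 73.5/Y = 0.0144248.
η_Y = (∂Q/∂Y)·(Y/Q) = 0.0144248 × (5095.4/265.680) = 0.277.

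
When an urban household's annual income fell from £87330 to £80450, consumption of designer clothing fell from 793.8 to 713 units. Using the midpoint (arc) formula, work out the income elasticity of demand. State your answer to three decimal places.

1.308

ΔQ = 713 − 793.8 = -80.8; midpoint Q̄ = (793.8 + 713)/2 = 753.4.
ΔI = 80450 − 87330 = -6880; midpoint Ī = (87330 + 80450)/2 = 83890.
η = (ΔQ/Q̄) ÷ (ΔI/Ī) = (-80.8/753.4) ÷ (-6880/83890) = 1.308.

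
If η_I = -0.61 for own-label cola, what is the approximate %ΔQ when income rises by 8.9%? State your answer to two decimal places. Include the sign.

%ΔQ ≈ η × %ΔI = -0.61 × 8.9% = -5.43%.

-5.43%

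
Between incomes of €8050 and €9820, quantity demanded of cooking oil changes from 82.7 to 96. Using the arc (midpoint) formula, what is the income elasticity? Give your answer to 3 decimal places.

ΔQ = 96 − 82.7 = 13.3; midpoint Q̄ = (82.7 + 96)/2 = 89.35.
ΔI = 9820 − 8050 = 1770; midpoint Ī = (8050 + 9820)/2 = 8935.
η = (ΔQ/Q̄) ÷ (ΔI/Ī) = (13.3/89.35) ÷ (1770/8935) = 0.751.

0.751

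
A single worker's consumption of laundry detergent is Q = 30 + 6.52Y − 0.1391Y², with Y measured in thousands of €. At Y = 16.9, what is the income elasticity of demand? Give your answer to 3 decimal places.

At Y = 16.9: Q = 100.4596.
dQ/dY = 6.52 − 0.2782Y = 1.81842.
η = (dQ/dY)·(Y/Q) = 1.81842 × (16.9/100.4596) = 0.306.

0.306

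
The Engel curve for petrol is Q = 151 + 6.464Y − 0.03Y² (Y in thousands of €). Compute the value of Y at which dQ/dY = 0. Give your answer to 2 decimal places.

dQ/dY = 6.464 − 0.06Y.
The good is inferior where dQ/dY < 0. Setting dQ/dY = 0 gives Y = 6.464 / 0.06 = 107.73.

107.73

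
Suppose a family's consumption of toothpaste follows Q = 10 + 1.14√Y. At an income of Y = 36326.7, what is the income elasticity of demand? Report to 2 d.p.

At Y = 36326.7: Q = 227.279.
dQ/dY = 1.14/(2√Y) = 0.00299062 at this income.
η = (dQ/dY)·(Y/Q) = 0.00299062 × (36326.7/227.279) = 0.48.

0.48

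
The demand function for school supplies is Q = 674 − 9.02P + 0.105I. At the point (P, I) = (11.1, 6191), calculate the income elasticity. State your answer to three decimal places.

At P = 11.1, I = 6191: Q = 1223.933.
Holding P constant, ∂Q/∂I = 0.105.
η_I = (∂Q/∂I)·(I/Q) = 0.105 × (6191/1223.933) = 0.531.

0.531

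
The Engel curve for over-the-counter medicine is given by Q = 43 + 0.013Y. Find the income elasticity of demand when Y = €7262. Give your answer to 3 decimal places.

0.687

At Y = 7262: Q = 137.406.
dQ/dY = 0.013.
η = (dQ/dY)·(Y/Q) = 0.013 × (7262/137.406) = 0.687.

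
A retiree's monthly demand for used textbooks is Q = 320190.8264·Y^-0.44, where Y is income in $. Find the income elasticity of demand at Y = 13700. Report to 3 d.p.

-0.440

For Q = A·Y^β the income elasticity is constant and equal to β.
Here β = -0.44, so η = -0.440.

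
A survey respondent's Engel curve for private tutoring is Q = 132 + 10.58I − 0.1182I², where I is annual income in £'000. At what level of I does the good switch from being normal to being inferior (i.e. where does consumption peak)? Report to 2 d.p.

dQ/dI = 10.58 − 0.2364I.
The good is inferior where dQ/dI < 0. Setting dQ/dI = 0 gives I = 10.58 / 0.2364 = 44.75.

44.75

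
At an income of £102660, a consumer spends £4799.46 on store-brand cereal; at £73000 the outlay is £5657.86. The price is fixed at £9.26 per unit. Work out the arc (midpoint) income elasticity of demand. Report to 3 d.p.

-0.486

With a constant price, Q₁ = 4799.46/9.26 = 518.300 and Q₂ = 5657.86/9.26 = 611.000 (equivalently, work directly with expenditure since P cancels).
Midpoint %ΔQ = (5657.86 − 4799.46)/5228.66 = 0.16417; midpoint %ΔI = (73000 − 102660)/87830 = -0.33770.
η = 0.16417 / -0.33770 = -0.486.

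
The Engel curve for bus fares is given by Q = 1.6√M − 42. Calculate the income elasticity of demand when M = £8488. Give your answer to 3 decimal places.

At M = 8488: Q = 105.409.
dQ/dM = 1.6/(2√M) = 0.00868335 at this income.
η = (dQ/dM)·(M/Q) = 0.00868335 × (8488/105.409) = 0.699.

0.699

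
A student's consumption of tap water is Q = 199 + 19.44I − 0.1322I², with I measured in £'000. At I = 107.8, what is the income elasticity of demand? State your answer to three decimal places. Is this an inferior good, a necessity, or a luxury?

-1.288 (inferior good)

At I = 107.8: Q = 758.3570.
dQ/dI = 19.44 − 0.2644I = -9.06232.
η = (dQ/dI)·(I/Q) = -9.06232 × (107.8/758.3570) = -1.288.
η < 0 ⇒ inferior good.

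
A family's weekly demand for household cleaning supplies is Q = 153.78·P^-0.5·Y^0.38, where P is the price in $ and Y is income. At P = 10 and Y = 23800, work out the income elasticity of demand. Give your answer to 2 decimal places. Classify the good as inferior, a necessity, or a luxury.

0.38 (necessity)

For a multiplicative demand Q = A·P^α·Y^β, the income elasticity is β everywhere.
Here β = 0.38, so η = 0.38.
Since 0 < η < 1, this is a necessity.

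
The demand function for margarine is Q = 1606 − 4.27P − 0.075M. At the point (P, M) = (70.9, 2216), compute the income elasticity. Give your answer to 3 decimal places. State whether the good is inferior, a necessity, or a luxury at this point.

-0.146 (inferior good)

At P = 70.9, M = 2216: Q = 1137.057.
Holding P constant, ∂Q/∂M = −0.075.
η_M = (∂Q/∂M)·(M/Q) = -0.075 × (2216/1137.057) = -0.146.
Since η < 0, this is an inferior good.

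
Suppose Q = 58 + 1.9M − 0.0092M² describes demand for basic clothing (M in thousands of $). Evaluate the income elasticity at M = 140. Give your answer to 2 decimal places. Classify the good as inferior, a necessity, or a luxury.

-0.66 (inferior good)

At M = 140: Q = 143.6800.
dQ/dM = 1.9 − 0.0184M = -0.67600.
η = (dQ/dM)·(M/Q) = -0.67600 × (140/143.6800) = -0.66.
η < 0 ⇒ inferior good.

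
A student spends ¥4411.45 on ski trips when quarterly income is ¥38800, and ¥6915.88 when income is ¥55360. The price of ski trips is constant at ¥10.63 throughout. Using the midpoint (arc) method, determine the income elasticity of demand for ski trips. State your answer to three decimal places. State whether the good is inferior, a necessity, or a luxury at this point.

With a constant price, Q₁ = 4411.45/10.63 = 415.000 and Q₂ = 6915.88/10.63 = 650.600 (equivalently, work directly with expenditure since P cancels).
Midpoint %ΔQ = (6915.88 − 4411.45)/5663.67 = 0.44219; midpoint %ΔI = (55360 − 38800)/47080 = 0.35174.
η = 0.44219 / 0.35174 = 1.257.
η > 1 ⇒ luxury.

1.257 (luxury)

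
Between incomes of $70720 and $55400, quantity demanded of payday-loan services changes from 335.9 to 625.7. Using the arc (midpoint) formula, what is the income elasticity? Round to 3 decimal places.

-2.481

ΔQ = 625.7 − 335.9 = 289.8; midpoint Q̄ = (335.9 + 625.7)/2 = 480.8.
ΔI = 55400 − 70720 = -15320; midpoint Ī = (70720 + 55400)/2 = 63060.
η = (ΔQ/Q̄) ÷ (ΔI/Ī) = (289.8/480.8) ÷ (-15320/63060) = -2.481.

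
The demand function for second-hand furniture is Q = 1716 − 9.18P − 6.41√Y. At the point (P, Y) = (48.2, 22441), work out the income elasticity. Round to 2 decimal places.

-1.53

At P = 48.2, Y = 22441: Q = 313.285.
Holding P constant, ∂Q/∂Y = -6.41/(2√Y) = -0.0213947.
η_Y = (∂Q/∂Y)·(Y/Q) = -0.0213947 × (22441/313.285) = -1.53.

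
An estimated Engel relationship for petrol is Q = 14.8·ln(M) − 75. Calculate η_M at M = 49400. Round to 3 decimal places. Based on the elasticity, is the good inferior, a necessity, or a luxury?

0.174 (necessity)

At M = 49400: Q = 84.954.
dQ/dM = 14.8/M = 0.000299595 at this income.
η = (dQ/dM)·(M/Q) = 0.000299595 × (49400/84.954) = 0.174.
Since 0 < η < 1, the good is a necessity.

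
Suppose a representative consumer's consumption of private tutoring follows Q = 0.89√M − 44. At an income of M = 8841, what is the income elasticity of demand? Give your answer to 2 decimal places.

1.05

At M = 8841: Q = 39.684.
dQ/dM = 0.89/(2√M) = 0.0047327 at this income.
η = (dQ/dM)·(M/Q) = 0.0047327 × (8841/39.684) = 1.05.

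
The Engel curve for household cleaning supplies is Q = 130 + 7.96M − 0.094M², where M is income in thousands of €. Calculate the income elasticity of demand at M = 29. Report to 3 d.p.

At M = 29: Q = 281.7860.
dQ/dM = 7.96 − 0.188M = 2.50800.
η = (dQ/dM)·(M/Q) = 2.50800 × (29/281.7860) = 0.258.

0.258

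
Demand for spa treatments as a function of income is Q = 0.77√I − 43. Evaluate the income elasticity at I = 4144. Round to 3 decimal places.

At I = 4144: Q = 6.568.
dQ/dI = 0.77/(2√I) = 0.00598068 at this income.
η = (dQ/dI)·(I/Q) = 0.00598068 × (4144/6.568) = 3.773.

3.773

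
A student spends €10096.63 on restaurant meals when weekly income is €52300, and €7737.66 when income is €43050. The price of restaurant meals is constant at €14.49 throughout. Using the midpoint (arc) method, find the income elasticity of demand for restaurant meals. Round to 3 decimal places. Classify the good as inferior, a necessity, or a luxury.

With a constant price, Q₁ = 10096.63/14.49 = 696.800 and Q₂ = 7737.66/14.49 = 534.000 (equivalently, work directly with expenditure since P cancels).
Midpoint %ΔQ = (7737.66 − 10096.63)/8917.15 = -0.26454; midpoint %ΔI = (43050 − 52300)/47675 = -0.19402.
η = -0.26454 / -0.19402 = 1.363.
η > 1 ⇒ luxury.

1.363 (luxury)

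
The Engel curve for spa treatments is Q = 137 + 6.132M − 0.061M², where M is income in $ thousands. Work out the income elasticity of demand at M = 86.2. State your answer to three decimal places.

At M = 86.2: Q = 212.3216.
dQ/dM = 6.132 − 0.122M = -4.38440.
η = (dQ/dM)·(M/Q) = -4.38440 × (86.2/212.3216) = -1.780.

-1.780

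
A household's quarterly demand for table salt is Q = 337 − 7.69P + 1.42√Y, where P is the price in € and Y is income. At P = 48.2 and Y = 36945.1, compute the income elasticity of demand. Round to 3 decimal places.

0.570

At P = 48.2, Y = 36945.1: Q = 239.282.
Holding P constant, ∂Q/∂Y = 1.42/(2√Y) = 0.00369386.
η_Y = (∂Q/∂Y)·(Y/Q) = 0.00369386 × (36945.1/239.282) = 0.570.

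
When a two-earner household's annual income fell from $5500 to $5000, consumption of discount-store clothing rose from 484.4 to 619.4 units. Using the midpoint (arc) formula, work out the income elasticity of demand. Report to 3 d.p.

-2.568

ΔQ = 619.4 − 484.4 = 135; midpoint Q̄ = (484.4 + 619.4)/2 = 551.9.
ΔI = 5000 − 5500 = -500; midpoint Ī = (5500 + 5000)/2 = 5250.
η = (ΔQ/Q̄) ÷ (ΔI/Ī) = (135/551.9) ÷ (-500/5250) = -2.568.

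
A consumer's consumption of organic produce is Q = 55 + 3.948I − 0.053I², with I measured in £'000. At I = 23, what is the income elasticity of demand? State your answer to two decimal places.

0.29

At I = 23: Q = 117.7670.
dQ/dI = 3.948 − 0.106I = 1.51000.
η = (dQ/dI)·(I/Q) = 1.51000 × (23/117.7670) = 0.29.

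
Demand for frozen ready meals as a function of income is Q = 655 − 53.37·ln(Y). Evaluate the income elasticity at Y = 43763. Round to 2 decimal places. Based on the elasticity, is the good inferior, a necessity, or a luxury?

At Y = 43763: Q = 84.659.
dQ/dY = -53.37/Y = -0.00121952 at this income.
η = (dQ/dY)·(Y/Q) = -0.00121952 × (43763/84.659) = -0.63.
Since η < 0, the good is an inferior good.

-0.63 (inferior good)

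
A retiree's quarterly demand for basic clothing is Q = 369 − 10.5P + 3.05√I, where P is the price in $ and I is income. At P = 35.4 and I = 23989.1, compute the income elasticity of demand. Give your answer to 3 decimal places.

At P = 35.4, I = 23989.1: Q = 469.697.
Holding P constant, ∂Q/∂I = 3.05/(2√I) = 0.00984607.
η_I = (∂Q/∂I)·(I/Q) = 0.00984607 × (23989.1/469.697) = 0.503.

0.503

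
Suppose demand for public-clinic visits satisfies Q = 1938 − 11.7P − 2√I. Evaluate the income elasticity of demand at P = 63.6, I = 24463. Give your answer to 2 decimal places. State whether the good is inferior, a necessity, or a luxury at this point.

-0.18 (inferior good)

At P = 63.6, I = 24463: Q = 881.067.
Holding P constant, ∂Q/∂I = -2/(2√I) = -0.0063936.
η_I = (∂Q/∂I)·(I/Q) = -0.0063936 × (24463/881.067) = -0.18.
Since η < 0, this is an inferior good.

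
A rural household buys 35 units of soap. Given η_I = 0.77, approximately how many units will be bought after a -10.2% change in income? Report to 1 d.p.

%ΔQ ≈ η × %ΔI = 0.77 × (-10.2%) = -7.854%.
New Q ≈ 35 × (1 − 0.07854) = 32.3.

32.3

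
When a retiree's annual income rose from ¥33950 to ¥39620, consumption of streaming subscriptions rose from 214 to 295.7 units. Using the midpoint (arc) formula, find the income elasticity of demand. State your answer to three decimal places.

2.080

ΔQ = 295.7 − 214 = 81.7; midpoint Q̄ = (214 + 295.7)/2 = 254.85.
ΔI = 39620 − 33950 = 5670; midpoint Ī = (33950 + 39620)/2 = 36785.
η = (ΔQ/Q̄) ÷ (ΔI/Ī) = (81.7/254.85) ÷ (5670/36785) = 2.080.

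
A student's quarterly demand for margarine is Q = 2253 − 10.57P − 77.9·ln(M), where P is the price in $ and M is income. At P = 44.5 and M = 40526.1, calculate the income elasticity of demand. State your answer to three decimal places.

At P = 44.5, M = 40526.1: Q = 956.139.
Holding P constant, ∂Q/∂M = -77.9/M = -0.00192222.
η_M = (∂Q/∂M)·(M/Q) = -0.00192222 × (40526.1/956.139) = -0.081.

-0.081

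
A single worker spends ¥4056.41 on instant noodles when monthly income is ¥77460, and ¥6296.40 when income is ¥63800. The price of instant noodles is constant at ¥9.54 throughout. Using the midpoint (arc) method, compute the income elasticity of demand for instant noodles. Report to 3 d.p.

With a constant price, Q₁ = 4056.41/9.54 = 425.200 and Q₂ = 6296.40/9.54 = 660.000 (equivalently, work directly with expenditure since P cancels).
Midpoint %ΔQ = (6296.40 − 4056.41)/5176.41 = 0.43273; midpoint %ΔI = (63800 − 77460)/70630 = -0.19340.
η = 0.43273 / -0.19340 = -2.237.

-2.237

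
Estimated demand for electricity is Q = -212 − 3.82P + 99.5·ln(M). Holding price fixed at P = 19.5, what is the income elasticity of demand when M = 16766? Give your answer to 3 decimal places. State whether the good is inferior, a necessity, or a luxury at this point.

At P = 19.5, M = 16766: Q = 681.357.
Holding P constant, ∂Q/∂M = 99.5/M = 0.00593463.
η_M = (∂Q/∂M)·(M/Q) = 0.00593463 × (16766/681.357) = 0.146.
Since 0 < η < 1, this is a necessity.

0.146 (necessity)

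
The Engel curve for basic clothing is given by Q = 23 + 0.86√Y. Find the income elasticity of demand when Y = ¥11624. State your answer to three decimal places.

0.401

At Y = 11624: Q = 115.721.
dQ/dY = 0.86/(2√Y) = 0.00398833 at this income.
η = (dQ/dY)·(Y/Q) = 0.00398833 × (11624/115.721) = 0.401.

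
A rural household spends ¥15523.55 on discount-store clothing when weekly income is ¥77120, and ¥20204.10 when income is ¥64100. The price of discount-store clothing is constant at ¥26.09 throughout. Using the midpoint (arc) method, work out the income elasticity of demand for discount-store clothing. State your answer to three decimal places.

-1.421

With a constant price, Q₁ = 15523.55/26.09 = 595.000 and Q₂ = 20204.10/26.09 = 774.400 (equivalently, work directly with expenditure since P cancels).
Midpoint %ΔQ = (20204.10 − 15523.55)/17863.82 = 0.26201; midpoint %ΔI = (64100 − 77120)/70610 = -0.18439.
η = 0.26201 / -0.18439 = -1.421.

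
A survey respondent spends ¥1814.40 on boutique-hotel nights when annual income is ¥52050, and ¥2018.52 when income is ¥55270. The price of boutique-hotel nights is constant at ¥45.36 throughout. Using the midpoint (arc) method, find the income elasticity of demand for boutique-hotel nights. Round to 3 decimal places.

With a constant price, Q₁ = 1814.40/45.36 = 40.000 and Q₂ = 2018.52/45.36 = 44.500 (equivalently, work directly with expenditure since P cancels).
Midpoint %ΔQ = (2018.52 − 1814.40)/1916.46 = 0.10651; midpoint %ΔI = (55270 − 52050)/53660 = 0.06001.
η = 0.10651 / 0.06001 = 1.775.

1.775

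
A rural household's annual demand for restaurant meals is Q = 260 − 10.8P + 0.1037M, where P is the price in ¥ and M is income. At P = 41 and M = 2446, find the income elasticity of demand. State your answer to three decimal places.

3.580

At P = 41, M = 2446: Q = 70.850.
Holding P constant, ∂Q/∂M = 0.1037.
η_M = (∂Q/∂M)·(M/Q) = 0.1037 × (2446/70.850) = 3.580.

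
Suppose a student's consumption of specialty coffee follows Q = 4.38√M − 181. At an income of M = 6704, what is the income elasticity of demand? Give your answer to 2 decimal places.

At M = 6704: Q = 177.625.
dQ/dM = 4.38/(2√M) = 0.0267471 at this income.
η = (dQ/dM)·(M/Q) = 0.0267471 × (6704/177.625) = 1.01.

1.01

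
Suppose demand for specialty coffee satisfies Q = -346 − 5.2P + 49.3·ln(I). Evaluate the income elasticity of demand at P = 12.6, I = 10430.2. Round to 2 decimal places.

At P = 12.6, I = 10430.2: Q = 44.626.
Holding P constant, ∂Q/∂I = 49.3/I = 0.00472666.
η_I = (∂Q/∂I)·(I/Q) = 0.00472666 × (10430.2/44.626) = 1.10.

1.10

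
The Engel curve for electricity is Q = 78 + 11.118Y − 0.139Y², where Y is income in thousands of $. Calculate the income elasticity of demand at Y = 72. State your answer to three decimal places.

At Y = 72: Q = 157.9200.
dQ/dY = 11.118 − 0.278Y = -8.89800.
η = (dQ/dY)·(Y/Q) = -8.89800 × (72/157.9200) = -4.057.

-4.057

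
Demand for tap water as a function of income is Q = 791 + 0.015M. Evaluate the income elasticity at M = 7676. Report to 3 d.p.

0.127

At M = 7676: Q = 906.140.
dQ/dM = 0.015.
η = (dQ/dM)·(M/Q) = 0.015 × (7676/906.140) = 0.127.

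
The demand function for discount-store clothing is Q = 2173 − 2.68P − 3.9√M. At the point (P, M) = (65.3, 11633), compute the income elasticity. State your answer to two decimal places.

At P = 65.3, M = 11633: Q = 1577.356.
Holding P constant, ∂Q/∂M = -3.9/(2√M) = -0.0180796.
η_M = (∂Q/∂M)·(M/Q) = -0.0180796 × (11633/1577.356) = -0.13.

-0.13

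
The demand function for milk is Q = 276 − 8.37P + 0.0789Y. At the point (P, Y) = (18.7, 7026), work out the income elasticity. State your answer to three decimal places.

0.823

At P = 18.7, Y = 7026: Q = 673.832.
Holding P constant, ∂Q/∂Y = 0.0789.
η_Y = (∂Q/∂Y)·(Y/Q) = 0.0789 × (7026/673.832) = 0.823.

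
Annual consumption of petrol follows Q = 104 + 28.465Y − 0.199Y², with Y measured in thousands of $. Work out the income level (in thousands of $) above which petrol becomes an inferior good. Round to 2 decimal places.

dQ/dY = 28.465 − 0.398Y.
The good is inferior where dQ/dY < 0. Setting dQ/dY = 0 gives Y = 28.465 / 0.398 = 71.52.

71.52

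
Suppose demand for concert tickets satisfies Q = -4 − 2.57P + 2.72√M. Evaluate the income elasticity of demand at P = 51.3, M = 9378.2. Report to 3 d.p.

At P = 51.3, M = 9378.2: Q = 127.567.
Holding P constant, ∂Q/∂M = 2.72/(2√M) = 0.0140436.
η_M = (∂Q/∂M)·(M/Q) = 0.0140436 × (9378.2/127.567) = 1.032.

1.032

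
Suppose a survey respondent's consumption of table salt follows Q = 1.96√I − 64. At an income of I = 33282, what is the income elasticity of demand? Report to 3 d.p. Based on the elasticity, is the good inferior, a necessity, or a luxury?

0.609 (necessity)

At I = 33282: Q = 293.570.
dQ/dI = 1.96/(2√I) = 0.00537182 at this income.
η = (dQ/dI)·(I/Q) = 0.00537182 × (33282/293.570) = 0.609.
Since 0 < η < 1, the good is a necessity.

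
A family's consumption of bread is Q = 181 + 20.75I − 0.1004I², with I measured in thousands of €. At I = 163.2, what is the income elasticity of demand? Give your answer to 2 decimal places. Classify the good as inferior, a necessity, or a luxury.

-2.20 (inferior good)

At I = 163.2: Q = 893.3223.
dQ/dI = 20.75 − 0.2008I = -12.02056.
η = (dQ/dI)·(I/Q) = -12.02056 × (163.2/893.3223) = -2.20.
η < 0 ⇒ inferior good.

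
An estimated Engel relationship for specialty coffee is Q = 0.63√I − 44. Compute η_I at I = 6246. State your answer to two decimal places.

At I = 6246: Q = 5.790.
dQ/dI = 0.63/(2√I) = 0.00398575 at this income.
η = (dQ/dI)·(I/Q) = 0.00398575 × (6246/5.790) = 4.30.

4.30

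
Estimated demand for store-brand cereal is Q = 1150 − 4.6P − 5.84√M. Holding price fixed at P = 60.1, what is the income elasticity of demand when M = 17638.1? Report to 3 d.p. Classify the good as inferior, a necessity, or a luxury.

-3.960 (inferior good)

At P = 60.1, M = 17638.1: Q = 97.938.
Holding P constant, ∂Q/∂M = -5.84/(2√M) = -0.0219865.
η_M = (∂Q/∂M)·(M/Q) = -0.0219865 × (17638.1/97.938) = -3.960.
Since η < 0, this is an inferior good.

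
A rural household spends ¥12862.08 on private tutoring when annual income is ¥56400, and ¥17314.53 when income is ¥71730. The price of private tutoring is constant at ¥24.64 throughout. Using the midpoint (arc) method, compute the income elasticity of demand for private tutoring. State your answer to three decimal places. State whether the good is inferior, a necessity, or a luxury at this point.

1.233 (luxury)

With a constant price, Q₁ = 12862.08/24.64 = 522.000 and Q₂ = 17314.53/24.64 = 702.700 (equivalently, work directly with expenditure since P cancels).
Midpoint %ΔQ = (17314.53 − 12862.08)/15088.31 = 0.29509; midpoint %ΔI = (71730 − 56400)/64065 = 0.23929.
η = 0.29509 / 0.23929 = 1.233.
η > 1 ⇒ luxury.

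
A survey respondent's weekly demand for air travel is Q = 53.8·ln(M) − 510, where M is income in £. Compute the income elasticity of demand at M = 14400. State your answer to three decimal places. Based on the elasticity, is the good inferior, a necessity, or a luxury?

At M = 14400: Q = 5.134.
dQ/dM = 53.8/M = 0.00373611 at this income.
η = (dQ/dM)·(M/Q) = 0.00373611 × (14400/5.134) = 10.479.
Since η > 1, the good is a luxury.

10.479 (luxury)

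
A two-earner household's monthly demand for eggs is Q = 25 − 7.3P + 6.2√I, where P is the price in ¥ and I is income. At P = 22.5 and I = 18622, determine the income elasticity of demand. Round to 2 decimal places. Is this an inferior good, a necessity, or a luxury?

At P = 22.5, I = 18622: Q = 706.817.
Holding P constant, ∂Q/∂I = 6.2/(2√I) = 0.0227169.
η_I = (∂Q/∂I)·(I/Q) = 0.0227169 × (18622/706.817) = 0.60.
Since 0 < η < 1, this is a necessity.

0.60 (necessity)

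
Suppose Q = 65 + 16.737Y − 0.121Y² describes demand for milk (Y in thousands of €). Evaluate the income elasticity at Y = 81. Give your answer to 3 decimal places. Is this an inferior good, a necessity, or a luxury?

-0.370 (inferior good)

At Y = 81: Q = 626.8160.
dQ/dY = 16.737 − 0.242Y = -2.86500.
η = (dQ/dY)·(Y/Q) = -2.86500 × (81/626.8160) = -0.370.
η < 0 ⇒ inferior good.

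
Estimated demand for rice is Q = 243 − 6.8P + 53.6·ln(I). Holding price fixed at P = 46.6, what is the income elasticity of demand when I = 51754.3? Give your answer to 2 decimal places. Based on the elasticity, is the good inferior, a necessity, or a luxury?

At P = 46.6, I = 51754.3: Q = 507.908.
Holding P constant, ∂Q/∂I = 53.6/I = 0.00103566.
η_I = (∂Q/∂I)·(I/Q) = 0.00103566 × (51754.3/507.908) = 0.11.
Since 0 < η < 1, this is a necessity.

0.11 (necessity)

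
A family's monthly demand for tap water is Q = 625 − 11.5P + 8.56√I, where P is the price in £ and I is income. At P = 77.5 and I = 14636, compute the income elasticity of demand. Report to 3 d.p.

At P = 77.5, I = 14636: Q = 769.333.
Holding P constant, ∂Q/∂I = 8.56/(2√I) = 0.0353779.
η_I = (∂Q/∂I)·(I/Q) = 0.0353779 × (14636/769.333) = 0.673.

0.673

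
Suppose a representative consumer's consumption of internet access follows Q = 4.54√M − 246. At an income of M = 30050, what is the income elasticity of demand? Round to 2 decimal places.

At M = 30050: Q = 541.006.
dQ/dM = 4.54/(2√M) = 0.0130949 at this income.
η = (dQ/dM)·(M/Q) = 0.0130949 × (30050/541.006) = 0.73.

0.73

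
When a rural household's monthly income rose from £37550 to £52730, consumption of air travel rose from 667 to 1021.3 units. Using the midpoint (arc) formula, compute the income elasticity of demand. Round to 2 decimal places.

ΔQ = 1021.3 − 667 = 354.3; midpoint Q̄ = (667 + 1021.3)/2 = 844.15.
ΔI = 52730 − 37550 = 15180; midpoint Ī = (37550 + 52730)/2 = 45140.
η = (ΔQ/Q̄) ÷ (ΔI/Ī) = (354.3/844.15) ÷ (15180/45140) = 1.25.

1.25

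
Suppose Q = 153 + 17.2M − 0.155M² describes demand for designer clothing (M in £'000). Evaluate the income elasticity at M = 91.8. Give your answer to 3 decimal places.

At M = 91.8: Q = 425.7378.
dQ/dM = 17.2 − 0.31M = -11.25800.
η = (dQ/dM)·(M/Q) = -11.25800 × (91.8/425.7378) = -2.428.

-2.428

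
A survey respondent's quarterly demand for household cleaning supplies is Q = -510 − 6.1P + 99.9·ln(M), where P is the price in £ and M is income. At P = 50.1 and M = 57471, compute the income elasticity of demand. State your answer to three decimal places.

At P = 50.1, M = 57471: Q = 279.198.
Holding P constant, ∂Q/∂M = 99.9/M = 0.00173827.
η_M = (∂Q/∂M)·(M/Q) = 0.00173827 × (57471/279.198) = 0.358.

0.358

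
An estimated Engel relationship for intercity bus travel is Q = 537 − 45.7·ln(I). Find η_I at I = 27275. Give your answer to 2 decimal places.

-0.65

At I = 27275: Q = 70.233.
dQ/dI = -45.7/I = -0.00167553 at this income.
η = (dQ/dI)·(I/Q) = -0.00167553 × (27275/70.233) = -0.65.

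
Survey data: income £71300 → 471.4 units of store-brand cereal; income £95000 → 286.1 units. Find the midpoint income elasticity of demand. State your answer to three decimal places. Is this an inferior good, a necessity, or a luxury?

-1.716 (inferior good)

ΔQ = 286.1 − 471.4 = -185.3; midpoint Q̄ = (471.4 + 286.1)/2 = 378.75.
ΔI = 95000 − 71300 = 23700; midpoint Ī = (71300 + 95000)/2 = 83150.
η = (ΔQ/Q̄) ÷ (ΔI/Ī) = (-185.3/378.75) ÷ (23700/83150) = -1.716.
η < 0 ⇒ inferior good.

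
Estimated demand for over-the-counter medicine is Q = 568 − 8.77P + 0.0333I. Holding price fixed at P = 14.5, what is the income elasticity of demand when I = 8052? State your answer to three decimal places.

At P = 14.5, I = 8052: Q = 708.967.
Holding P constant, ∂Q/∂I = 0.0333.
η_I = (∂Q/∂I)·(I/Q) = 0.0333 × (8052/708.967) = 0.378.

0.378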